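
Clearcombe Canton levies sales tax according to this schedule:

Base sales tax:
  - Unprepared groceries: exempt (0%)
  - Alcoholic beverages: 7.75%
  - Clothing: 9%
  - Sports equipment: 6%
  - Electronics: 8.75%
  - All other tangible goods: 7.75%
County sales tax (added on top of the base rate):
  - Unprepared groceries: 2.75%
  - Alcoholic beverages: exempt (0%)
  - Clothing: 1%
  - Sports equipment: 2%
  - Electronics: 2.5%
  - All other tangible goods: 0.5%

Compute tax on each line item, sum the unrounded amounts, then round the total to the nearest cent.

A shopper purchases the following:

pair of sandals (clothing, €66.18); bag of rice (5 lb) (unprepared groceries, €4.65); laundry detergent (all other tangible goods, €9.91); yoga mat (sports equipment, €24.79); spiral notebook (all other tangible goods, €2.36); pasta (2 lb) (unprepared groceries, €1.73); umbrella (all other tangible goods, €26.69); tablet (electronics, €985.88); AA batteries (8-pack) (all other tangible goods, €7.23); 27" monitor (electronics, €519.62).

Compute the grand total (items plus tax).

Pair of sandals €66.18: clothing → 9% + 1% county = 10% → €6.618
Bag of rice (5 lb) €4.65: unprepared groceries → 0% + 2.75% county = 2.75% → €0.127875
Laundry detergent €9.91: all other tangible goods → 7.75% + 0.5% county = 8.25% → €0.817575
Yoga mat €24.79: sports equipment → 6% + 2% county = 8% → €1.9832
Spiral notebook €2.36: all other tangible goods → 7.75% + 0.5% county = 8.25% → €0.1947
Pasta (2 lb) €1.73: unprepared groceries → 0% + 2.75% county = 2.75% → €0.047575
Umbrella €26.69: all other tangible goods → 7.75% + 0.5% county = 8.25% → €2.201925
Tablet €985.88: electronics → 8.75% + 2.5% county = 11.25% → €110.9115
AA batteries (8-pack) €7.23: all other tangible goods → 7.75% + 0.5% county = 8.25% → €0.596475
27" monitor €519.62: electronics → 8.75% + 2.5% county = 11.25% → €58.45725
Subtotal = €1649.04; unrounded tax = €181.956075 → €181.96; total due = €1831.00

€1831.00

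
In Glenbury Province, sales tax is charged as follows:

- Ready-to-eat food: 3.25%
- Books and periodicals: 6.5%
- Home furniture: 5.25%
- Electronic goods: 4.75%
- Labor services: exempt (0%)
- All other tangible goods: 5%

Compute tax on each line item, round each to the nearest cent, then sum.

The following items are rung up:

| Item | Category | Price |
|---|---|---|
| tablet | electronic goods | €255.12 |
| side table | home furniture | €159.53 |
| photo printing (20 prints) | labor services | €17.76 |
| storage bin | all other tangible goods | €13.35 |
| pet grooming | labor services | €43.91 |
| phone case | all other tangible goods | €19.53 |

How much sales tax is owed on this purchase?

Tablet €255.12: electronic goods → 4.75% → €12.12
Side table €159.53: home furniture → 5.25% → €8.38
Photo printing (20 prints) €17.76: labor services → 0% → €0.00
Storage bin €13.35: all other tangible goods → 5% → €0.67
Pet grooming €43.91: labor services → 0% → €0.00
Phone case €19.53: all other tangible goods → 5% → €0.98
Total tax = €12.12 + €8.38 + €0.67 + €0.98 = €22.15

€22.15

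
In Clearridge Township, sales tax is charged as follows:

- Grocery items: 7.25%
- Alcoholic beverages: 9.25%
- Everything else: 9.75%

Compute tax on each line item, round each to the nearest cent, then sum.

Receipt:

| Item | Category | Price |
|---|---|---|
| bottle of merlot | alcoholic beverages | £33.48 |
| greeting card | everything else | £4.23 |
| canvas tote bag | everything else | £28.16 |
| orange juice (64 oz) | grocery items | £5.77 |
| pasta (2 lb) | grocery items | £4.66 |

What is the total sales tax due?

£7.02

Bottle of merlot £33.48: alcoholic beverages → 9.25% → £3.10
Greeting card £4.23: everything else → 9.75% → £0.41
Canvas tote bag £28.16: everything else → 9.75% → £2.75
Orange juice (64 oz) £5.77: grocery items → 7.25% → £0.42
Pasta (2 lb) £4.66: grocery items → 7.25% → £0.34
Total tax = £3.10 + £0.41 + £2.75 + £0.42 + £0.34 = £7.02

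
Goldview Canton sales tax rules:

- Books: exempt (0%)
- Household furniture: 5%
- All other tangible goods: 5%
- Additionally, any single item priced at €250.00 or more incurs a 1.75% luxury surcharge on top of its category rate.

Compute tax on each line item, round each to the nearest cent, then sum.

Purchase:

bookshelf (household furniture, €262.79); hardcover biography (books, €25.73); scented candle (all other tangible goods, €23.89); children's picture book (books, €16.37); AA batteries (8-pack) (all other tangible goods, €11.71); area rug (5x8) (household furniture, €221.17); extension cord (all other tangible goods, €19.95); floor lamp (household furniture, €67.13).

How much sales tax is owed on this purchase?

€34.94

Bookshelf €262.79: household furniture → 5% + 1.75% surcharge = 6.75% → €17.74
Hardcover biography €25.73: books → 0% → €0.00
Scented candle €23.89: all other tangible goods → 5% → €1.19
Children's picture book €16.37: books → 0% → €0.00
AA batteries (8-pack) €11.71: all other tangible goods → 5% → €0.59
Area rug (5x8) €221.17: household furniture → 5% → €11.06
Extension cord €19.95: all other tangible goods → 5% → €1.00
Floor lamp €67.13: household furniture → 5% → €3.36
Total tax = €17.74 + €1.19 + €0.59 + €11.06 + €1.00 + €3.36 = €34.94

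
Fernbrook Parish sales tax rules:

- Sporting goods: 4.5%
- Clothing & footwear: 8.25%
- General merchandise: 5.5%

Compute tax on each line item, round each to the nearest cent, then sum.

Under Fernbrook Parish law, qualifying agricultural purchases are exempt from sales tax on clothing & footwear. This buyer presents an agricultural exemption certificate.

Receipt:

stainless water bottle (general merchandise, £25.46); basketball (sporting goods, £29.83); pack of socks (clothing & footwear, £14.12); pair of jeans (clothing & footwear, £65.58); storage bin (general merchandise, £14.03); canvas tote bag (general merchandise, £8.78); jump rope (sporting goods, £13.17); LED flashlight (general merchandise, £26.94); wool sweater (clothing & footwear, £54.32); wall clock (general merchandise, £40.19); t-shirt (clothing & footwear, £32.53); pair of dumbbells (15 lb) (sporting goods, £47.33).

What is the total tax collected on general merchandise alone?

£6.34

Stainless water bottle £25.46: general merchandise → 5.5% → £1.40
Storage bin £14.03: general merchandise → 5.5% → £0.77
Canvas tote bag £8.78: general merchandise → 5.5% → £0.48
LED flashlight £26.94: general merchandise → 5.5% → £1.48
Wall clock £40.19: general merchandise → 5.5% → £2.21
Tax on general merchandise = £1.40 + £0.77 + £0.48 + £1.48 + £2.21 = £6.34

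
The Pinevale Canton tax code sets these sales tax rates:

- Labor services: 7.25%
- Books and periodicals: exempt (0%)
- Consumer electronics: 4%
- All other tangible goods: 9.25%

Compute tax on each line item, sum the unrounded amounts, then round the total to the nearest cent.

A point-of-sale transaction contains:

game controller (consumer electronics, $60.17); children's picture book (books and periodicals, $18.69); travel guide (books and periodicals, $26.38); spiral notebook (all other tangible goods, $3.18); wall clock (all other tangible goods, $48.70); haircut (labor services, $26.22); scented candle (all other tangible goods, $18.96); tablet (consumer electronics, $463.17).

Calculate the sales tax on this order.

$29.39

Game controller $60.17: consumer electronics → 4% → $2.4068
Children's picture book $18.69: books and periodicals → 0% → $0.00
Travel guide $26.38: books and periodicals → 0% → $0.00
Spiral notebook $3.18: all other tangible goods → 9.25% → $0.29415
Wall clock $48.70: all other tangible goods → 9.25% → $4.50475
Haircut $26.22: labor services → 7.25% → $1.90095
Scented candle $18.96: all other tangible goods → 9.25% → $1.7538
Tablet $463.17: consumer electronics → 4% → $18.5268
Unrounded tax sum = $29.38725 → $29.39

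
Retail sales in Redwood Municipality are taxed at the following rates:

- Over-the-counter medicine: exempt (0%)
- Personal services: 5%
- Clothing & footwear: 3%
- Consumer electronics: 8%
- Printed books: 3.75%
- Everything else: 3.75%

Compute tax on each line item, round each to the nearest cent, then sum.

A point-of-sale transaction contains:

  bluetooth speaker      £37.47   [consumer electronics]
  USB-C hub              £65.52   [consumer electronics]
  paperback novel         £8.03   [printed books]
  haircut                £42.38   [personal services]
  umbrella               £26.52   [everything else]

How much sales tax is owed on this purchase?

£11.65

Bluetooth speaker £37.47: consumer electronics → 8% → £3.00
USB-C hub £65.52: consumer electronics → 8% → £5.24
Paperback novel £8.03: printed books → 3.75% → £0.30
Haircut £42.38: personal services → 5% → £2.12
Umbrella £26.52: everything else → 3.75% → £0.99
Total tax = £3.00 + £5.24 + £0.30 + £2.12 + £0.99 = £11.65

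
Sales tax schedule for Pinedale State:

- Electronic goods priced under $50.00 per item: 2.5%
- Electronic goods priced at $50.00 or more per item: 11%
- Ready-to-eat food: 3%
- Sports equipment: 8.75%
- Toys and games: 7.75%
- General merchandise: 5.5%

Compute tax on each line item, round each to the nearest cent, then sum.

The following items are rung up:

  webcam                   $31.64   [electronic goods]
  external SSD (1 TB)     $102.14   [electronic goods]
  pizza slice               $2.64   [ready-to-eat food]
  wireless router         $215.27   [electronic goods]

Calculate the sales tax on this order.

Webcam $31.64: electronic goods, under $50.00 → 2.5% → $0.79
External SSD (1 TB) $102.14: electronic goods, $50.00 or more → 11% → $11.24
Pizza slice $2.64: ready-to-eat food → 3% → $0.08
Wireless router $215.27: electronic goods, $50.00 or more → 11% → $23.68
Total tax = $0.79 + $11.24 + $0.08 + $23.68 = $35.79

$35.79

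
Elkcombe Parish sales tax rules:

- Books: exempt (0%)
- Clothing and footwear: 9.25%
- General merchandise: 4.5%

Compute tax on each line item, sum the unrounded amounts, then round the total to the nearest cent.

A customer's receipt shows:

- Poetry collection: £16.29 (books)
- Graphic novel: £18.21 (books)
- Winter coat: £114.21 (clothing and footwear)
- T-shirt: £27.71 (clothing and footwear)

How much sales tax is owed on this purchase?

£13.13

Poetry collection £16.29: books → 0% → £0.00
Graphic novel £18.21: books → 0% → £0.00
Winter coat £114.21: clothing and footwear → 9.25% → £10.564425
T-shirt £27.71: clothing and footwear → 9.25% → £2.563175
Unrounded tax sum = £13.1276 → £13.13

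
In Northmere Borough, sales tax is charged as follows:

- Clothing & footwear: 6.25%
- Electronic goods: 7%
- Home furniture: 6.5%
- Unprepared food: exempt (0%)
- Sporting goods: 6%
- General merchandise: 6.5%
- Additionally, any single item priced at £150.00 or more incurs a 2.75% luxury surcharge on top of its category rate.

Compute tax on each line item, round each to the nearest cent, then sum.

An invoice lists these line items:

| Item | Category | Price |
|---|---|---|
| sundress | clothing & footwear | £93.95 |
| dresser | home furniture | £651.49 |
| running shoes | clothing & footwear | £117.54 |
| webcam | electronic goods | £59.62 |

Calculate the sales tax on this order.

£77.65

Sundress £93.95: clothing & footwear → 6.25% → £5.87
Dresser £651.49: home furniture → 6.5% + 2.75% surcharge = 9.25% → £60.26
Running shoes £117.54: clothing & footwear → 6.25% → £7.35
Webcam £59.62: electronic goods → 7% → £4.17
Total tax = £5.87 + £60.26 + £7.35 + £4.17 = £77.65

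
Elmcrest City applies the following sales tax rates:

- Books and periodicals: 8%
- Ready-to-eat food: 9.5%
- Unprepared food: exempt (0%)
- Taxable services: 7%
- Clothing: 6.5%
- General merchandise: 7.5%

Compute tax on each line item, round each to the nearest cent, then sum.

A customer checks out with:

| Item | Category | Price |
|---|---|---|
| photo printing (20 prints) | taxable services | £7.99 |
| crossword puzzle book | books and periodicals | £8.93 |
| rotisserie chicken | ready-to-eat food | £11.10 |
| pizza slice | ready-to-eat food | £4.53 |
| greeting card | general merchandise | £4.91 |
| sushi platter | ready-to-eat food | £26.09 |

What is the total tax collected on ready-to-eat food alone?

Rotisserie chicken £11.10: ready-to-eat food → 9.5% → £1.05
Pizza slice £4.53: ready-to-eat food → 9.5% → £0.43
Sushi platter £26.09: ready-to-eat food → 9.5% → £2.48
Tax on ready-to-eat food = £1.05 + £0.43 + £2.48 = £3.96

£3.96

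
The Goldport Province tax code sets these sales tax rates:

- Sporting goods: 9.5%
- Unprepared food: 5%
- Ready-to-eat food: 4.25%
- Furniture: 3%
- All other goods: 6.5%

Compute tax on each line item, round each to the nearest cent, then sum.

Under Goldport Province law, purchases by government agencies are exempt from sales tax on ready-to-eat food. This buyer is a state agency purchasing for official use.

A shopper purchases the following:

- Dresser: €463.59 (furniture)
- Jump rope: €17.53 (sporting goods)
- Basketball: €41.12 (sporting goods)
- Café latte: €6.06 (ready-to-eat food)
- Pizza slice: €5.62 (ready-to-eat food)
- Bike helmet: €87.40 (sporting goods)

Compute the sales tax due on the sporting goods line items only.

€13.88

Jump rope €17.53: sporting goods → 9.5% → €1.67
Basketball €41.12: sporting goods → 9.5% → €3.91
Bike helmet €87.40: sporting goods → 9.5% → €8.30
Tax on sporting goods = €1.67 + €3.91 + €8.30 = €13.88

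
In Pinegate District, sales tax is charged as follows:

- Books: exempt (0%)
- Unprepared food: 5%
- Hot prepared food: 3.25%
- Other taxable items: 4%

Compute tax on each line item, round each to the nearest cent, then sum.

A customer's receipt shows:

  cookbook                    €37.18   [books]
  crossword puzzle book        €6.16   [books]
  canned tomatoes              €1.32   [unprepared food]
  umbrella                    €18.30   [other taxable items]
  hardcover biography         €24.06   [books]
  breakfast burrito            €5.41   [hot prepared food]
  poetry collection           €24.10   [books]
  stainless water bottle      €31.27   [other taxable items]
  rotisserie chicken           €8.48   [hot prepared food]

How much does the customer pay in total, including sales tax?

€158.79

Cookbook €37.18: books → 0% → €0.00
Crossword puzzle book €6.16: books → 0% → €0.00
Canned tomatoes €1.32: unprepared food → 5% → €0.07
Umbrella €18.30: other taxable items → 4% → €0.73
Hardcover biography €24.06: books → 0% → €0.00
Breakfast burrito €5.41: hot prepared food → 3.25% → €0.18
Poetry collection €24.10: books → 0% → €0.00
Stainless water bottle €31.27: other taxable items → 4% → €1.25
Rotisserie chicken €8.48: hot prepared food → 3.25% → €0.28
Subtotal = €156.28; tax = €2.51; total due = €158.79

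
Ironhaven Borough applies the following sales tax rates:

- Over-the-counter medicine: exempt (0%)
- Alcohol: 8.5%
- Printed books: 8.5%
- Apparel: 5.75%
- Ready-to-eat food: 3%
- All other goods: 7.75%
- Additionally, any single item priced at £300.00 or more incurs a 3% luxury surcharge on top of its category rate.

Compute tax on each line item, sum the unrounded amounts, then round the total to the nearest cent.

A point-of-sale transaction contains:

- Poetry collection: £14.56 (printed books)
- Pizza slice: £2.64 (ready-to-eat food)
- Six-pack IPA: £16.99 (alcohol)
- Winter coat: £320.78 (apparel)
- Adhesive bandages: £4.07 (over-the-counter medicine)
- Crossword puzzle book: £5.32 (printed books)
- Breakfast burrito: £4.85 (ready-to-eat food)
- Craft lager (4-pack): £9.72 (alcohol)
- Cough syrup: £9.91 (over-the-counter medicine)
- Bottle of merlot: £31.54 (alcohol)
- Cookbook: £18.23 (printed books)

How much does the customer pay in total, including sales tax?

Poetry collection £14.56: printed books → 8.5% → £1.2376
Pizza slice £2.64: ready-to-eat food → 3% → £0.0792
Six-pack IPA £16.99: alcohol → 8.5% → £1.44415
Winter coat £320.78: apparel → 5.75% + 3% surcharge = 8.75% → £28.06825
Adhesive bandages £4.07: over-the-counter medicine → 0% → £0.00
Crossword puzzle book £5.32: printed books → 8.5% → £0.4522
Breakfast burrito £4.85: ready-to-eat food → 3% → £0.1455
Craft lager (4-pack) £9.72: alcohol → 8.5% → £0.8262
Cough syrup £9.91: over-the-counter medicine → 0% → £0.00
Bottle of merlot £31.54: alcohol → 8.5% → £2.6809
Cookbook £18.23: printed books → 8.5% → £1.54955
Subtotal = £438.61; unrounded tax = £36.48355 → £36.48; total due = £475.09

£475.09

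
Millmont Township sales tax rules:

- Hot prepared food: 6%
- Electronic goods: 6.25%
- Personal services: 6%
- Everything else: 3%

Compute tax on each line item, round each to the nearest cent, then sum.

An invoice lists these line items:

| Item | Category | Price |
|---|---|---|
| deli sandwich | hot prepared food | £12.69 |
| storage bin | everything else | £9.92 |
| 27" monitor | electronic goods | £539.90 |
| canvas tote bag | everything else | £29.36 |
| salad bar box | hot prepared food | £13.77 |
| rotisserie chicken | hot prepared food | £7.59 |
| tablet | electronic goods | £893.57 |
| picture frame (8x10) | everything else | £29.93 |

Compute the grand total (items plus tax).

£1630.45

Deli sandwich £12.69: hot prepared food → 6% → £0.76
Storage bin £9.92: everything else → 3% → £0.30
27" monitor £539.90: electronic goods → 6.25% → £33.74
Canvas tote bag £29.36: everything else → 3% → £0.88
Salad bar box £13.77: hot prepared food → 6% → £0.83
Rotisserie chicken £7.59: hot prepared food → 6% → £0.46
Tablet £893.57: electronic goods → 6.25% → £55.85
Picture frame (8x10) £29.93: everything else → 3% → £0.90
Subtotal = £1536.73; tax = £93.72; total due = £1630.45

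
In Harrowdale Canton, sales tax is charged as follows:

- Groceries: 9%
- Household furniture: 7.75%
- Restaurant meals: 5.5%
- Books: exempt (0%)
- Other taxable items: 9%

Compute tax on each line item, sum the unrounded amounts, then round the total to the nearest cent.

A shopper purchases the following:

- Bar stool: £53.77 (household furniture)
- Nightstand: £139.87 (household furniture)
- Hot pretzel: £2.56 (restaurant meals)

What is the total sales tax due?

£15.15

Bar stool £53.77: household furniture → 7.75% → £4.167175
Nightstand £139.87: household furniture → 7.75% → £10.839925
Hot pretzel £2.56: restaurant meals → 5.5% → £0.1408
Unrounded tax sum = £15.1479 → £15.15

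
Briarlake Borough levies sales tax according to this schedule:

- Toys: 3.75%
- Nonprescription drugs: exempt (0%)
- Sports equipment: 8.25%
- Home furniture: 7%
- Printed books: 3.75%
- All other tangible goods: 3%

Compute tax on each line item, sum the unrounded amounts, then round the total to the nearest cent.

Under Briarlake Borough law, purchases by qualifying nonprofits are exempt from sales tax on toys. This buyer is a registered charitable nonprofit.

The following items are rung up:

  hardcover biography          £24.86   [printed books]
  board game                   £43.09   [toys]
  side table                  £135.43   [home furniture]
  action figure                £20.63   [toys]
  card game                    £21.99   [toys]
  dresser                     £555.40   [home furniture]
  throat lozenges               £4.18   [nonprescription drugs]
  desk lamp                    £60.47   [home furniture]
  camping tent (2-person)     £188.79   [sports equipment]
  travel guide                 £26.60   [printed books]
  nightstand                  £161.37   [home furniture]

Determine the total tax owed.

Hardcover biography £24.86: printed books → 3.75% → £0.93225
Board game £43.09: toys, buyer-exempt → 0% → £0.00
Side table £135.43: home furniture → 7% → £9.4801
Action figure £20.63: toys, buyer-exempt → 0% → £0.00
Card game £21.99: toys, buyer-exempt → 0% → £0.00
Dresser £555.40: home furniture → 7% → £38.878
Throat lozenges £4.18: nonprescription drugs → 0% → £0.00
Desk lamp £60.47: home furniture → 7% → £4.2329
Camping tent (2-person) £188.79: sports equipment → 8.25% → £15.575175
Travel guide £26.60: printed books → 3.75% → £0.9975
Nightstand £161.37: home furniture → 7% → £11.2959
Unrounded tax sum = £81.391825 → £81.39

£81.39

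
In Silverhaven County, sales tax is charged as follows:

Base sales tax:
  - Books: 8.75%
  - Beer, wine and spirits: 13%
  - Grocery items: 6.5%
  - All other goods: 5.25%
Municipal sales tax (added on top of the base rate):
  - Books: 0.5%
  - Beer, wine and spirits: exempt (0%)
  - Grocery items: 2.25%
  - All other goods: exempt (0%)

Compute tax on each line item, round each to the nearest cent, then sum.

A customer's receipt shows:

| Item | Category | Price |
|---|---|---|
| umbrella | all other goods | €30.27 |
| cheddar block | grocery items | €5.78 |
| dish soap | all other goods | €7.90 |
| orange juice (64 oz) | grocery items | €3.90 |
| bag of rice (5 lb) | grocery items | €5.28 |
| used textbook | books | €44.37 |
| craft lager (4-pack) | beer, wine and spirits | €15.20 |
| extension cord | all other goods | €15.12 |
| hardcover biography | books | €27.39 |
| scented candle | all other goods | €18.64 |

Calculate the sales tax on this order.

€13.69

Umbrella €30.27: all other goods → 5.25% + 0% municipal = 5.25% → €1.59
Cheddar block €5.78: grocery items → 6.5% + 2.25% municipal = 8.75% → €0.51
Dish soap €7.90: all other goods → 5.25% + 0% municipal = 5.25% → €0.41
Orange juice (64 oz) €3.90: grocery items → 6.5% + 2.25% municipal = 8.75% → €0.34
Bag of rice (5 lb) €5.28: grocery items → 6.5% + 2.25% municipal = 8.75% → €0.46
Used textbook €44.37: books → 8.75% + 0.5% municipal = 9.25% → €4.10
Craft lager (4-pack) €15.20: beer, wine and spirits → 13% + 0% municipal = 13% → €1.98
Extension cord €15.12: all other goods → 5.25% + 0% municipal = 5.25% → €0.79
Hardcover biography €27.39: books → 8.75% + 0.5% municipal = 9.25% → €2.53
Scented candle €18.64: all other goods → 5.25% + 0% municipal = 5.25% → €0.98
Total tax = €1.59 + €0.51 + €0.41 + €0.34 + €0.46 + €4.10 + €1.98 + €0.79 + €2.53 + €0.98 = €13.69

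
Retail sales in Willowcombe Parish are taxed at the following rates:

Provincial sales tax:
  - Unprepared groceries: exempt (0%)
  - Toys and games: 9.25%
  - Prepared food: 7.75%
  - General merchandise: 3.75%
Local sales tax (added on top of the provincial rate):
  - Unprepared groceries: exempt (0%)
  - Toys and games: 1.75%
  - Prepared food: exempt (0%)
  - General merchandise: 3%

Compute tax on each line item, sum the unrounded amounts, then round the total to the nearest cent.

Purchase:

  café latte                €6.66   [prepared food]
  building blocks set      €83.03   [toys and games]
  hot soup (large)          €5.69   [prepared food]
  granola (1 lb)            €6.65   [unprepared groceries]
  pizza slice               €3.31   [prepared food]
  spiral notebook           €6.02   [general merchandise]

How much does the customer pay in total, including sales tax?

€122.11

Café latte €6.66: prepared food → 7.75% + 0% local = 7.75% → €0.51615
Building blocks set €83.03: toys and games → 9.25% + 1.75% local = 11% → €9.1333
Hot soup (large) €5.69: prepared food → 7.75% + 0% local = 7.75% → €0.440975
Granola (1 lb) €6.65: unprepared groceries → 0% + 0% local = 0% → €0.00
Pizza slice €3.31: prepared food → 7.75% + 0% local = 7.75% → €0.256525
Spiral notebook €6.02: general merchandise → 3.75% + 3% local = 6.75% → €0.40635
Subtotal = €111.36; unrounded tax = €10.7533 → €10.75; total due = €122.11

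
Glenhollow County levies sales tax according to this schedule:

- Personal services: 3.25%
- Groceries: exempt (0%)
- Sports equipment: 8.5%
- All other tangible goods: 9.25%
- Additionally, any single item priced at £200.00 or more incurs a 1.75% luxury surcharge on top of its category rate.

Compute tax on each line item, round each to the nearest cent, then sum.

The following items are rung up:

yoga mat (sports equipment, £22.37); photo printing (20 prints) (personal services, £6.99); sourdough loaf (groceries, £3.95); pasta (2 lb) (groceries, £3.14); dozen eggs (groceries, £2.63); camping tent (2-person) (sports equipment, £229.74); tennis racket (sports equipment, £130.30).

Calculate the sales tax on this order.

Yoga mat £22.37: sports equipment → 8.5% → £1.90
Photo printing (20 prints) £6.99: personal services → 3.25% → £0.23
Sourdough loaf £3.95: groceries → 0% → £0.00
Pasta (2 lb) £3.14: groceries → 0% → £0.00
Dozen eggs £2.63: groceries → 0% → £0.00
Camping tent (2-person) £229.74: sports equipment → 8.5% + 1.75% surcharge = 10.25% → £23.55
Tennis racket £130.30: sports equipment → 8.5% → £11.08
Total tax = £1.90 + £0.23 + £23.55 + £11.08 = £36.76

£36.76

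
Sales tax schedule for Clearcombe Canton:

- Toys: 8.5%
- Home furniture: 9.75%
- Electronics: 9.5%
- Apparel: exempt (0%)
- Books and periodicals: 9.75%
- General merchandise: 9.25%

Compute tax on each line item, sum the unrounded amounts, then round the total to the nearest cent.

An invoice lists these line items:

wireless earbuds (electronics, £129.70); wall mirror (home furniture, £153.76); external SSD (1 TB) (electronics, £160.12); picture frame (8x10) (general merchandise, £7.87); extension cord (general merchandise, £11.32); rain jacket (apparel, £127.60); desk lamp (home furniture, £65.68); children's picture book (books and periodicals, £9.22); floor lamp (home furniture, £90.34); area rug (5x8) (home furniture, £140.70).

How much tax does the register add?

Wireless earbuds £129.70: electronics → 9.5% → £12.3215
Wall mirror £153.76: home furniture → 9.75% → £14.9916
External SSD (1 TB) £160.12: electronics → 9.5% → £15.2114
Picture frame (8x10) £7.87: general merchandise → 9.25% → £0.727975
Extension cord £11.32: general merchandise → 9.25% → £1.0471
Rain jacket £127.60: apparel → 0% → £0.00
Desk lamp £65.68: home furniture → 9.75% → £6.4038
Children's picture book £9.22: books and periodicals → 9.75% → £0.89895
Floor lamp £90.34: home furniture → 9.75% → £8.80815
Area rug (5x8) £140.70: home furniture → 9.75% → £13.71825
Unrounded tax sum = £74.128725 → £74.13

£74.13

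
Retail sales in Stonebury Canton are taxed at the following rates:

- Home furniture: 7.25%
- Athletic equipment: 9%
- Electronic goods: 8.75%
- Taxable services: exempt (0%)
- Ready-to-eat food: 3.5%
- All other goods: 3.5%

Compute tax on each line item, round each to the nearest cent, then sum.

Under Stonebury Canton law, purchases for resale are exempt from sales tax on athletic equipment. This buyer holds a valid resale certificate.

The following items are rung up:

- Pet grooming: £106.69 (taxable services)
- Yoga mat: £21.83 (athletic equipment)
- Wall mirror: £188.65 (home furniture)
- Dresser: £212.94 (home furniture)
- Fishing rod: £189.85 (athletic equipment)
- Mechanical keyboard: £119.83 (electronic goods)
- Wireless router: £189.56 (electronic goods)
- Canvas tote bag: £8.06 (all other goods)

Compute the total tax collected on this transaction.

£56.48

Pet grooming £106.69: taxable services → 0% → £0.00
Yoga mat £21.83: athletic equipment, buyer-exempt → 0% → £0.00
Wall mirror £188.65: home furniture → 7.25% → £13.68
Dresser £212.94: home furniture → 7.25% → £15.44
Fishing rod £189.85: athletic equipment, buyer-exempt → 0% → £0.00
Mechanical keyboard £119.83: electronic goods → 8.75% → £10.49
Wireless router £189.56: electronic goods → 8.75% → £16.59
Canvas tote bag £8.06: all other goods → 3.5% → £0.28
Total tax = £13.68 + £15.44 + £10.49 + £16.59 + £0.28 = £56.48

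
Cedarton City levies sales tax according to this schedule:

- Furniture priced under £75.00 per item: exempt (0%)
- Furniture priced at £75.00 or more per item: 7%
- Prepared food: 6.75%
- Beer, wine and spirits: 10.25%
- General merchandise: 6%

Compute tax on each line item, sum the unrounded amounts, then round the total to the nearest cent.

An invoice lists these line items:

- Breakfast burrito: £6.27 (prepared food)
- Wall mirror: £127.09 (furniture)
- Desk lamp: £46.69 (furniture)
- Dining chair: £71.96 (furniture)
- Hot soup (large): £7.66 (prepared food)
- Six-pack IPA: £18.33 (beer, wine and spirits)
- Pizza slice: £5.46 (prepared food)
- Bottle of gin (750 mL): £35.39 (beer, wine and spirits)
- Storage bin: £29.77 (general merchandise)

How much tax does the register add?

Breakfast burrito £6.27: prepared food → 6.75% → £0.423225
Wall mirror £127.09: furniture, £75.00 or more → 7% → £8.8963
Desk lamp £46.69: furniture, under £75.00 → 0% → £0.00
Dining chair £71.96: furniture, under £75.00 → 0% → £0.00
Hot soup (large) £7.66: prepared food → 6.75% → £0.51705
Six-pack IPA £18.33: beer, wine and spirits → 10.25% → £1.878825
Pizza slice £5.46: prepared food → 6.75% → £0.36855
Bottle of gin (750 mL) £35.39: beer, wine and spirits → 10.25% → £3.627475
Storage bin £29.77: general merchandise → 6% → £1.7862
Unrounded tax sum = £17.497625 → £17.50

£17.50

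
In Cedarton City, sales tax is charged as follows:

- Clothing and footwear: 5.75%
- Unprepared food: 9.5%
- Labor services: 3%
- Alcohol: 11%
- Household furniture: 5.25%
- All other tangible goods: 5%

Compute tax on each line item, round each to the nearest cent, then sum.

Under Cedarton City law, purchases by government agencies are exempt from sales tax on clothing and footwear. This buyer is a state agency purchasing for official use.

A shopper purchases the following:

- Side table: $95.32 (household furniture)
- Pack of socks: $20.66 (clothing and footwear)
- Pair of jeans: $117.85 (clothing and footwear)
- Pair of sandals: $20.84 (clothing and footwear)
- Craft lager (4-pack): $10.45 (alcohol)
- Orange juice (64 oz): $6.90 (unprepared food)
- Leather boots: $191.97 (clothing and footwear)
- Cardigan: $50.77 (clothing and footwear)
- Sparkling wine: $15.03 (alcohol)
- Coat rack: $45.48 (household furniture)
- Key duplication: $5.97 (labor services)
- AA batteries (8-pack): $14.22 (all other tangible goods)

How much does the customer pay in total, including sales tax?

Side table $95.32: household furniture → 5.25% → $5.00
Pack of socks $20.66: clothing and footwear, buyer-exempt → 0% → $0.00
Pair of jeans $117.85: clothing and footwear, buyer-exempt → 0% → $0.00
Pair of sandals $20.84: clothing and footwear, buyer-exempt → 0% → $0.00
Craft lager (4-pack) $10.45: alcohol → 11% → $1.15
Orange juice (64 oz) $6.90: unprepared food → 9.5% → $0.66
Leather boots $191.97: clothing and footwear, buyer-exempt → 0% → $0.00
Cardigan $50.77: clothing and footwear, buyer-exempt → 0% → $0.00
Sparkling wine $15.03: alcohol → 11% → $1.65
Coat rack $45.48: household furniture → 5.25% → $2.39
Key duplication $5.97: labor services → 3% → $0.18
AA batteries (8-pack) $14.22: all other tangible goods → 5% → $0.71
Subtotal = $595.46; tax = $11.74; total due = $607.20

$607.20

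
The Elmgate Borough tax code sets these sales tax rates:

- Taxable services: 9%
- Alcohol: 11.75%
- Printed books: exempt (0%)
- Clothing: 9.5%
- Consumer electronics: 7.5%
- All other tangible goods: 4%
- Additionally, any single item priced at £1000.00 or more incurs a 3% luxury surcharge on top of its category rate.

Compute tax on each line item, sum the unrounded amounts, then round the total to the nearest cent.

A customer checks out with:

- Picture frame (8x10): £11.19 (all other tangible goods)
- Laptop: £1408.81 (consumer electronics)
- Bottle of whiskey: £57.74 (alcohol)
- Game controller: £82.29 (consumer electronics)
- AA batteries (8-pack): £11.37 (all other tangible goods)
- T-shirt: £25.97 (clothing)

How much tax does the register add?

£164.25

Picture frame (8x10) £11.19: all other tangible goods → 4% → £0.4476
Laptop £1408.81: consumer electronics → 7.5% + 3% surcharge = 10.5% → £147.92505
Bottle of whiskey £57.74: alcohol → 11.75% → £6.78445
Game controller £82.29: consumer electronics → 7.5% → £6.17175
AA batteries (8-pack) £11.37: all other tangible goods → 4% → £0.4548
T-shirt £25.97: clothing → 9.5% → £2.46715
Unrounded tax sum = £164.2508 → £164.25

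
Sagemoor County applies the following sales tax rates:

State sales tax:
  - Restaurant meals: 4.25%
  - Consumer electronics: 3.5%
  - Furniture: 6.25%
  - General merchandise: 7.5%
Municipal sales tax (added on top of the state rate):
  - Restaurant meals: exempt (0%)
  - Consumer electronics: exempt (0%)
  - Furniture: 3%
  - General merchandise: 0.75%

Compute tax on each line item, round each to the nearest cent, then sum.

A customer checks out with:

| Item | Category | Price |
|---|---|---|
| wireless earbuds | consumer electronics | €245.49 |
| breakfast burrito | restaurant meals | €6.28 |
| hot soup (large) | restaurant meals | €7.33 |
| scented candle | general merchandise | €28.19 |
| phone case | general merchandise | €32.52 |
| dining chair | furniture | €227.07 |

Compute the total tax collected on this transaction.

€35.18

Wireless earbuds €245.49: consumer electronics → 3.5% + 0% municipal = 3.5% → €8.59
Breakfast burrito €6.28: restaurant meals → 4.25% + 0% municipal = 4.25% → €0.27
Hot soup (large) €7.33: restaurant meals → 4.25% + 0% municipal = 4.25% → €0.31
Scented candle €28.19: general merchandise → 7.5% + 0.75% municipal = 8.25% → €2.33
Phone case €32.52: general merchandise → 7.5% + 0.75% municipal = 8.25% → €2.68
Dining chair €227.07: furniture → 6.25% + 3% municipal = 9.25% → €21.00
Total tax = €8.59 + €0.27 + €0.31 + €2.33 + €2.68 + €21.00 = €35.18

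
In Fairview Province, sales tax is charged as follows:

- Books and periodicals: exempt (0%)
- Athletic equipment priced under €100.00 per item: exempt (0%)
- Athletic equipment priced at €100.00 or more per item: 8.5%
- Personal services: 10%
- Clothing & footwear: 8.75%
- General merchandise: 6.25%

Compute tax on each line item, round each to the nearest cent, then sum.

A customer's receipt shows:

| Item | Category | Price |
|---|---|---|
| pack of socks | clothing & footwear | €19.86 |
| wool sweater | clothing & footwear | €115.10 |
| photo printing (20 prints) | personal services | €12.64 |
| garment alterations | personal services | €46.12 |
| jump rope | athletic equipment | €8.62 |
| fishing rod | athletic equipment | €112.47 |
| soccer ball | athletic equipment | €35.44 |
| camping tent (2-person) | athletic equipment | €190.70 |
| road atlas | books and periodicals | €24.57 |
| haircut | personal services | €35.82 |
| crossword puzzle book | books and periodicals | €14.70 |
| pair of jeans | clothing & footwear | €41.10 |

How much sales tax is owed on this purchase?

Pack of socks €19.86: clothing & footwear → 8.75% → €1.74
Wool sweater €115.10: clothing & footwear → 8.75% → €10.07
Photo printing (20 prints) €12.64: personal services → 10% → €1.26
Garment alterations €46.12: personal services → 10% → €4.61
Jump rope €8.62: athletic equipment, under €100.00 → 0% → €0.00
Fishing rod €112.47: athletic equipment, €100.00 or more → 8.5% → €9.56
Soccer ball €35.44: athletic equipment, under €100.00 → 0% → €0.00
Camping tent (2-person) €190.70: athletic equipment, €100.00 or more → 8.5% → €16.21
Road atlas €24.57: books and periodicals → 0% → €0.00
Haircut €35.82: personal services → 10% → €3.58
Crossword puzzle book €14.70: books and periodicals → 0% → €0.00
Pair of jeans €41.10: clothing & footwear → 8.75% → €3.60
Total tax = €1.74 + €10.07 + €1.26 + €4.61 + €9.56 + €16.21 + €3.58 + €3.60 = €50.63

€50.63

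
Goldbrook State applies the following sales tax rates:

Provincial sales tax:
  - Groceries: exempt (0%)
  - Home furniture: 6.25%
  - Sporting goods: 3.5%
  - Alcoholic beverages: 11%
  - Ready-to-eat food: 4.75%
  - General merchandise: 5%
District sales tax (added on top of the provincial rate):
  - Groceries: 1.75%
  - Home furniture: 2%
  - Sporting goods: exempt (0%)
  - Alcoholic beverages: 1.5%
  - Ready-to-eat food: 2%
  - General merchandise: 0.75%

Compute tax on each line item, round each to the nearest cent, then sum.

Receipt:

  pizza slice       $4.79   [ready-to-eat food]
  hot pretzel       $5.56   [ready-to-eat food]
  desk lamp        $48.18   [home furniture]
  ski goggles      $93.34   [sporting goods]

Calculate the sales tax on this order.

Pizza slice $4.79: ready-to-eat food → 4.75% + 2% district = 6.75% → $0.32
Hot pretzel $5.56: ready-to-eat food → 4.75% + 2% district = 6.75% → $0.38
Desk lamp $48.18: home furniture → 6.25% + 2% district = 8.25% → $3.97
Ski goggles $93.34: sporting goods → 3.5% + 0% district = 3.5% → $3.27
Total tax = $0.32 + $0.38 + $3.97 + $3.27 = $7.94

$7.94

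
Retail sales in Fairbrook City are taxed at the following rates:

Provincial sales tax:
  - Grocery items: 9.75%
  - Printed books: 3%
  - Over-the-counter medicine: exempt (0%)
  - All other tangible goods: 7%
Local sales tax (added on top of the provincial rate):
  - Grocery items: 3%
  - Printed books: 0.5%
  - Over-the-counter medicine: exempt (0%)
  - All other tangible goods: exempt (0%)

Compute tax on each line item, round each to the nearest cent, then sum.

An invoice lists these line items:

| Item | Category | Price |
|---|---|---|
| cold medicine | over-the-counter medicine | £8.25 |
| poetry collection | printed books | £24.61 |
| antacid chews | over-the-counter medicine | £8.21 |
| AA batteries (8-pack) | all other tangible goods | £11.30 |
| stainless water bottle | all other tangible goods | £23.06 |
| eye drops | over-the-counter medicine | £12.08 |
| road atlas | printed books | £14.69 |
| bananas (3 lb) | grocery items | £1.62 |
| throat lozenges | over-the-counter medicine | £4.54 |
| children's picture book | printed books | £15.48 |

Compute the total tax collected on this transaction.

£4.52

Cold medicine £8.25: over-the-counter medicine → 0% + 0% local = 0% → £0.00
Poetry collection £24.61: printed books → 3% + 0.5% local = 3.5% → £0.86
Antacid chews £8.21: over-the-counter medicine → 0% + 0% local = 0% → £0.00
AA batteries (8-pack) £11.30: all other tangible goods → 7% + 0% local = 7% → £0.79
Stainless water bottle £23.06: all other tangible goods → 7% + 0% local = 7% → £1.61
Eye drops £12.08: over-the-counter medicine → 0% + 0% local = 0% → £0.00
Road atlas £14.69: printed books → 3% + 0.5% local = 3.5% → £0.51
Bananas (3 lb) £1.62: grocery items → 9.75% + 3% local = 12.75% → £0.21
Throat lozenges £4.54: over-the-counter medicine → 0% + 0% local = 0% → £0.00
Children's picture book £15.48: printed books → 3% + 0.5% local = 3.5% → £0.54
Total tax = £0.86 + £0.79 + £1.61 + £0.51 + £0.21 + £0.54 = £4.52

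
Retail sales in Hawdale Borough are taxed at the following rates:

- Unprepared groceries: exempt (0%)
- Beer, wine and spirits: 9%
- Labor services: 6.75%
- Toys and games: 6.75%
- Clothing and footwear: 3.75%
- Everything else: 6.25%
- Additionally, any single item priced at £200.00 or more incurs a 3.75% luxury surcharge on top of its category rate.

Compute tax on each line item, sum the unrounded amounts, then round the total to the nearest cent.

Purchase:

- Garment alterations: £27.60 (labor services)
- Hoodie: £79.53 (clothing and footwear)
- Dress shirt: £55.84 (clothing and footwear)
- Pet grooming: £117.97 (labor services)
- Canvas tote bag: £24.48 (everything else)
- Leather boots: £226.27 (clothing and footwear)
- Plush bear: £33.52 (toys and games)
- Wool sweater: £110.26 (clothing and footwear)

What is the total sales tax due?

Garment alterations £27.60: labor services → 6.75% → £1.863
Hoodie £79.53: clothing and footwear → 3.75% → £2.982375
Dress shirt £55.84: clothing and footwear → 3.75% → £2.094
Pet grooming £117.97: labor services → 6.75% → £7.962975
Canvas tote bag £24.48: everything else → 6.25% → £1.53
Leather boots £226.27: clothing and footwear → 3.75% + 3.75% surcharge = 7.5% → £16.97025
Plush bear £33.52: toys and games → 6.75% → £2.2626
Wool sweater £110.26: clothing and footwear → 3.75% → £4.13475
Unrounded tax sum = £39.79995 → £39.80

£39.80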